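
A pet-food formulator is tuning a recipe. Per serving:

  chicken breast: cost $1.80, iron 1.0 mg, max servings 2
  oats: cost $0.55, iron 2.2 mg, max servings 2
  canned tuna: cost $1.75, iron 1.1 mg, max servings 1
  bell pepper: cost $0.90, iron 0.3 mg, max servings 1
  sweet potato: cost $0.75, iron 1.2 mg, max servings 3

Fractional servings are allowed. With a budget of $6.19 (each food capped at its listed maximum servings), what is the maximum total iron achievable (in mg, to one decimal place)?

Iron per dollar: oats 4, sweet potato 1.6, canned tuna 0.6286, chicken breast 0.5556, bell pepper 0.3333.
Take 2 servings of oats: spends $1.10, +4.4 mg iron (running total 4.4 mg).
Take 3 servings of sweet potato: spends $2.25, +3.6 mg iron (running total 8.0 mg).
Take 1 serving of canned tuna: spends $1.75, +1.1 mg iron (running total 9.1 mg).
Take 0.6056 servings of chicken breast: spends $1.09, +0.6 mg iron (running total 9.7 mg).
Filling greedily by iron-per-dollar is optimal for one linear limit, giving 9.7 mg.

9.7 mg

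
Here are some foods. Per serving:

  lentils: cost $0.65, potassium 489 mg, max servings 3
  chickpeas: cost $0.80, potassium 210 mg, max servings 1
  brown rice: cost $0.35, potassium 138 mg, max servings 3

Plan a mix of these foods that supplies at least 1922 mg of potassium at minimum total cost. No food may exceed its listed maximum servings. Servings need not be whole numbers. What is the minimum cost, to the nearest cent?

Cost per mg of potassium: lentils $0.0013, brown rice $0.0025, chickpeas $0.0038.
Take 3 servings of lentils: +1467.0 mg potassium for $1.95 (total $1.95, still need 455.0 mg).
Take 3 servings of brown rice: +414.0 mg potassium for $1.05 (total $3.00, still need 41.0 mg).
Take 0.1952 servings of chickpeas: +41.0 mg potassium for $0.16 (total $3.16, still need 0.0 mg).
Filling from the cheapest source first is optimal under one linear minimum: $3.16.

$3.16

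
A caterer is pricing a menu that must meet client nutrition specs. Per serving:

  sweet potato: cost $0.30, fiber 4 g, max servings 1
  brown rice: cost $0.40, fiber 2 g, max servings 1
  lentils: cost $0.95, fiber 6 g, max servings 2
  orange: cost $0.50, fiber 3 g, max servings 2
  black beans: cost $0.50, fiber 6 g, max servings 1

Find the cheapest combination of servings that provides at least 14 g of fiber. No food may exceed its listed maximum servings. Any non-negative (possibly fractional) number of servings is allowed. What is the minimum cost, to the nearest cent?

$1.43

Cost per g of fiber: sweet potato $0.0750, black beans $0.0833, lentils $0.1583, orange $0.1667, brown rice $0.2000.
Take 1 serving of sweet potato: +4.0 g fiber for $0.30 (total $0.30, still need 10.0 g).
Take 1 serving of black beans: +6.0 g fiber for $0.50 (total $0.80, still need 4.0 g).
Take 0.6667 servings of lentils: +4.0 g fiber for $0.63 (total $1.43, still need 0.0 g).
Greedy by cheapest-per-g is optimal for a single linear constraint, so the minimum cost is $1.43.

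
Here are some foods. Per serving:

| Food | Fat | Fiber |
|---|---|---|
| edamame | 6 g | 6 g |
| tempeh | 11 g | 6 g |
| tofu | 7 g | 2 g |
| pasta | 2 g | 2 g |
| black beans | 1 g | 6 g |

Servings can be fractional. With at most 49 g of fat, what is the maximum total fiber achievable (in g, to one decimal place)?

Fiber per g fat: black beans 6, edamame 1, pasta 1, tempeh 0.5455, tofu 0.2857.
With no serving limits, spend the whole fat allowance on black beans: 49 g / 1 g × 6 g = 294.0 g.

294.0 g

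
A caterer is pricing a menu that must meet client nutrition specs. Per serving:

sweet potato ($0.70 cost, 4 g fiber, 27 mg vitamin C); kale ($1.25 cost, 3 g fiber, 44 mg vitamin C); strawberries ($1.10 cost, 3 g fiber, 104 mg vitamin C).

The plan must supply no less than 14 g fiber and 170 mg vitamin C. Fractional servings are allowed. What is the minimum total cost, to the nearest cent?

This is a tiny linear program; its minimum lies at a vertex of the feasible set. List the vertices and price them.
sweet potato only: max(14/4, 170/27) = 6.296 servings → $4.41.
kale only: max(14/3, 170/44) = 4.667 servings → $5.83.
strawberries only: max(14/3, 170/104) = 4.667 servings → $5.13.
sweet potato + kale with both tight: 1.116 servings and 3.179 servings → $4.75.
sweet potato + strawberries with both tight: 2.824 servings and 0.9015 servings → $2.97.
kale + strawberries: the both-tight solution has a negative serving — not a feasible corner.
The minimum over all feasible corners is $2.97.

$2.97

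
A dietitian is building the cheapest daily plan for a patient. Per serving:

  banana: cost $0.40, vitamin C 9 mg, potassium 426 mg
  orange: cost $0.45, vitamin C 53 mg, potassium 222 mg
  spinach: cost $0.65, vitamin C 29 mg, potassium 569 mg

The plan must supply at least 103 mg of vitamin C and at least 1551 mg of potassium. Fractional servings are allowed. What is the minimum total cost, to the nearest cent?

$1.81

For a min-cost LP with two ≥-constraints, a basic feasible solution has at most two positive variables.
banana only: max(103/9, 1551/426) = 11.44 servings → $4.58.
orange only: max(103/53, 1551/222) = 6.986 servings → $3.14.
spinach only: max(103/29, 1551/569) = 3.552 servings → $2.31.
banana + orange with both tight: 2.883 servings and 1.454 servings → $1.81.
banana + spinach with both targets exact would need a negative amount; discard.
orange + spinach with both tight: 0.5746 servings and 2.502 servings → $1.88.
Cheapest feasible corner: $1.81.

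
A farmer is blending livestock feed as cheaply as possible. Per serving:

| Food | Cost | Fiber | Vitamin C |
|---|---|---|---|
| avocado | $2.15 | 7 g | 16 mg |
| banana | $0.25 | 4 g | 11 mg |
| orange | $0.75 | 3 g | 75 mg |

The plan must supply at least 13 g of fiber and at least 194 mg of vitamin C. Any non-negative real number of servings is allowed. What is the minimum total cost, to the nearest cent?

$2.15

A basic optimal solution has at most two foods positive. Try each food alone and each pair with both targets met exactly.
avocado only: max(13/7, 194/16) = 12.12 servings → $26.07.
banana only: max(13/4, 194/11) = 17.64 servings → $4.41.
orange only: max(13/3, 194/75) = 4.333 servings → $3.25.
avocado + banana with both targets exact would need a negative amount; discard.
avocado + orange with both tight: 0.8239 servings and 2.411 servings → $3.58.
banana + orange with both tight: 1.472 servings and 2.371 servings → $2.15.
The minimum over all feasible corners is $2.15.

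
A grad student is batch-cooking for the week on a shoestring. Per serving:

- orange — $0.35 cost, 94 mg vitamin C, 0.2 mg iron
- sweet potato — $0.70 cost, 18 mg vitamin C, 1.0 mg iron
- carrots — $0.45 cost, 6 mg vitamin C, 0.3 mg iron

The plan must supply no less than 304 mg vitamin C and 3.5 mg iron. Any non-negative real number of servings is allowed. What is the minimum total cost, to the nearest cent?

Compare the cost at each extreme point of the feasible region.
orange only: max(304/94, 3.5/0.2) = 17.5 servings → $6.12.
sweet potato only: max(304/18, 3.5/1.0) = 16.89 servings → $11.82.
carrots only: max(304/6, 3.5/0.3) = 50.67 servings → $22.80.
orange + sweet potato with both tight: 2.666 servings and 2.967 servings → $3.01.
orange + carrots with both tight: 2.6 servings and 9.933 servings → $5.38.
sweet potato + carrots: intersection lies outside the first quadrant.
Cheapest feasible corner: $3.01.

$3.01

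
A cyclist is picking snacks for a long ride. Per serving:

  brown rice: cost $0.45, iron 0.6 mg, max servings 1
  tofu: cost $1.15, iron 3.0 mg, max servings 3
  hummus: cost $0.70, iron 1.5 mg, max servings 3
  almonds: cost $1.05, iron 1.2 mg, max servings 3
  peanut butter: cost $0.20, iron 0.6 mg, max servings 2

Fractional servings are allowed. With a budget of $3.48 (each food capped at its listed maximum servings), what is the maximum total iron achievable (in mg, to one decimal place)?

9.2 mg

Iron per dollar: peanut butter 3, tofu 2.609, hummus 2.143, brown rice 1.333, almonds 1.143.
Take 2 servings of peanut butter: spends $0.40, +1.2 mg iron (running total 1.2 mg).
Take 2.678 servings of tofu: spends $3.08, +8.0 mg iron (running total 9.2 mg).
Filling greedily by iron-per-dollar is optimal for one linear limit, giving 9.2 mg.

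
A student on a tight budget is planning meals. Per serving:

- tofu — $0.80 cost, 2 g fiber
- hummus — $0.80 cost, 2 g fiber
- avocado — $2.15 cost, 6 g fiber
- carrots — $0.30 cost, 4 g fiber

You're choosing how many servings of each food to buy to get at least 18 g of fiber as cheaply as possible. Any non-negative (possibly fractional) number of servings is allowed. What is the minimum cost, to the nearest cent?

$1.35

Cost per g of fiber: carrots $0.0750, avocado $0.3583, tofu $0.4000, hummus $0.4000.
With no serving limits, use only carrots: 18 g / 4 g = 4.5 servings × $0.30 = $1.35.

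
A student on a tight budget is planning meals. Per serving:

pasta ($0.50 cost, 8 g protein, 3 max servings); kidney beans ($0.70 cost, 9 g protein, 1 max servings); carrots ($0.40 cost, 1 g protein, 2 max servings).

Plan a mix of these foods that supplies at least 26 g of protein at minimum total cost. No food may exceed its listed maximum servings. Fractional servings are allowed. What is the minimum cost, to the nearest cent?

$1.66

Cost per g of protein: pasta $0.0625, kidney beans $0.0778, carrots $0.4000.
Take 3 servings of pasta: +24.0 g protein for $1.50 (total $1.50, still need 2.0 g).
Take 0.2222 servings of kidney beans: +2.0 g protein for $0.16 (total $1.66, still need 0.0 g).
Filling from the cheapest source first is optimal under one linear minimum: $1.66.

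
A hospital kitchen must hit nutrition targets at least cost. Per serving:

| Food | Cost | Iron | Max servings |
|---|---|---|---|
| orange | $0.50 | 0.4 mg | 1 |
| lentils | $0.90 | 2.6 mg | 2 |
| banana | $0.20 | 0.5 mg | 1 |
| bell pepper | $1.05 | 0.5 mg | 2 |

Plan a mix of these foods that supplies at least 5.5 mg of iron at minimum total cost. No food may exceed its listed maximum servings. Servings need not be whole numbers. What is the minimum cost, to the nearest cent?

$1.92

Cost per mg of iron: lentils $0.3462, banana $0.4000, orange $1.2500, bell pepper $2.1000.
Take 2 servings of lentils: +5.2 mg iron for $1.80 (total $1.80, still need 0.3 mg).
Take 0.6 servings of banana: +0.3 mg iron for $0.12 (total $1.92, still need 0.0 mg).
Filling from the cheapest source first is optimal under one linear minimum: $1.92.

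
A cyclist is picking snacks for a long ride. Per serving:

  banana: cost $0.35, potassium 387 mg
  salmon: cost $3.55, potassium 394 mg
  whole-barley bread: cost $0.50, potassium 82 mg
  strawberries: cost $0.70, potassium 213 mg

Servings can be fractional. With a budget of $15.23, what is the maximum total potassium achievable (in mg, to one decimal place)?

16840.0 mg

Potassium per dollar: banana 1106, strawberries 304.3, whole-barley bread 164, salmon 111.
With no serving limits, spend the whole cost allowance on banana: $15.23 / $0.35 × 387 mg = 16840.0 mg.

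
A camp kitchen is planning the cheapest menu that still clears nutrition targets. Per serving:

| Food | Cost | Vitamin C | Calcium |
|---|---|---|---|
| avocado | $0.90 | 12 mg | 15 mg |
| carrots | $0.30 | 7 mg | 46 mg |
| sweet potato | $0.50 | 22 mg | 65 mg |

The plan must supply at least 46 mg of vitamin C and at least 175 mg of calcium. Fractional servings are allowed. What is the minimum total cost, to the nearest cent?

Two binding constraints pin down two serving amounts, so the optimal mix uses at most two foods. The candidates are each food alone (scaled to the tighter of vitamin C/calcium) and each pair with both constraints tight.
avocado only: max(46/12, 175/15) = 11.67 servings → $10.50.
carrots only: max(46/7, 175/46) = 6.571 servings → $1.97.
sweet potato only: max(46/22, 175/65) = 2.692 servings → $1.35.
avocado + carrots with both tight: 1.993 servings and 3.154 servings → $2.74.
avocado + sweet potato with both targets exact would need a negative amount; discard.
carrots + sweet potato with both tight: 1.544 servings and 1.6 servings → $1.26.
The minimum over all feasible corners is $1.26.

$1.26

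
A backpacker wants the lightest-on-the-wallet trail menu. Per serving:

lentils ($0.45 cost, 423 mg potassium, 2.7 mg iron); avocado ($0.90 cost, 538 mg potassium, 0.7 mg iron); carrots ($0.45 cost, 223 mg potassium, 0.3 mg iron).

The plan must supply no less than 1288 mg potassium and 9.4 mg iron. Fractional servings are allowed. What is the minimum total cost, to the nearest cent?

lentils only: max(1288/423, 9.4/2.7) = 3.481 servings → $1.57.
avocado only: max(1288/538, 9.4/0.7) = 13.43 servings → $12.09.
carrots only: max(1288/223, 9.4/0.3) = 31.33 servings → $14.10.
lentils + avocado: the both-tight solution has a negative serving — not a feasible corner.
lentils + carrots: intersection lies outside the first quadrant.
avocado + carrots with both targets exact would need a negative amount; discard.
The minimum over all feasible corners is $1.57.

$1.57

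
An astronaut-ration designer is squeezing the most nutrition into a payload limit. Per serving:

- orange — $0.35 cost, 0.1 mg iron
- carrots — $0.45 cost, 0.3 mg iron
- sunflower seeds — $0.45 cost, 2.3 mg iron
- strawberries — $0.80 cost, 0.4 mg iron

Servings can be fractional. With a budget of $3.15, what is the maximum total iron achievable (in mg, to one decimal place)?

16.1 mg

Iron per dollar: sunflower seeds 5.111, carrots 0.6667, strawberries 0.5, orange 0.2857.
With no serving limits, spend the whole cost allowance on sunflower seeds: $3.15 / $0.45 × 2.3 mg = 16.1 mg.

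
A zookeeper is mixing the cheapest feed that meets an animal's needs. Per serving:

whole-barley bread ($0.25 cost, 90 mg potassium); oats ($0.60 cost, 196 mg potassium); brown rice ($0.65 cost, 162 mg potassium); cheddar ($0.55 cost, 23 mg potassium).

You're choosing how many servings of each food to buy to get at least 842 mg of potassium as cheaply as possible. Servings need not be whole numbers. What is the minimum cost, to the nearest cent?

$2.34

Cost per mg of potassium: whole-barley bread $0.0028, oats $0.0031, brown rice $0.0040, cheddar $0.0239.
With no serving limits, use only whole-barley bread: 842 mg / 90 mg = 9.356 servings × $0.25 = $2.34.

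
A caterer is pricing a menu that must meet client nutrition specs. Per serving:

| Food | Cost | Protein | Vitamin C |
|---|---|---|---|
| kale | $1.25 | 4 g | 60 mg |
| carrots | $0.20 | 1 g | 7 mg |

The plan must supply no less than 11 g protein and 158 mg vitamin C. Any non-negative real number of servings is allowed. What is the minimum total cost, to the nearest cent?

kale only: max(11/4, 158/60) = 2.75 servings → $3.44.
carrots only: max(11/1, 158/7) = 22.57 servings → $4.51.
kale + carrots with both tight: 2.531 servings and 0.875 servings → $3.34.
So the least-cost plan costs $3.34.

$3.34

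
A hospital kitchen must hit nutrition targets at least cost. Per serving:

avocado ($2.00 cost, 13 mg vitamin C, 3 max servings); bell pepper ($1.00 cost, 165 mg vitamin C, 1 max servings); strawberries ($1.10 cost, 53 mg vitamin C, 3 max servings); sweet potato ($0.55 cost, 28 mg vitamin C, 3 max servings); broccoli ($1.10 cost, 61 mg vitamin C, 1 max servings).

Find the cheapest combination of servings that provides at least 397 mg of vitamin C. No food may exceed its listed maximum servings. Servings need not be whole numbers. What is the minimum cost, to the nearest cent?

Cost per mg of vitamin C: bell pepper $0.0061, broccoli $0.0180, sweet potato $0.0196, strawberries $0.0208, avocado $0.1538.
Take 1 serving of bell pepper: +165.0 mg vitamin C for $1.00 (total $1.00, still need 232.0 mg).
Take 1 serving of broccoli: +61.0 mg vitamin C for $1.10 (total $2.10, still need 171.0 mg).
Take 3 servings of sweet potato: +84.0 mg vitamin C for $1.65 (total $3.75, still need 87.0 mg).
Take 1.642 servings of strawberries: +87.0 mg vitamin C for $1.81 (total $5.56, still need 0.0 mg).
Greedy by cheapest-per-mg is optimal for a single linear constraint, so the minimum cost is $5.56.

$5.56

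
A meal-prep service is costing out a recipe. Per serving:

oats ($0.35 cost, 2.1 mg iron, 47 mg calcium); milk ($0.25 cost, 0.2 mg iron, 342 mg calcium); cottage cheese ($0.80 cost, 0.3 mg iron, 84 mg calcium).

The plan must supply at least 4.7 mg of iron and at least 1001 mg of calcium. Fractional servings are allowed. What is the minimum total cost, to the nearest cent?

The cheapest plan sits at a corner of the feasible region — with two constraints it uses at most two foods.
oats only: max(4.7/2.1, 1001/47) = 21.3 servings → $7.45.
milk only: max(4.7/0.2, 1001/342) = 23.5 servings → $5.88.
cottage cheese only: max(4.7/0.3, 1001/84) = 15.67 servings → $12.53.
oats + milk with both tight: 1.985 servings and 2.654 servings → $1.36.
oats + cottage cheese with both tight: 0.5823 servings and 11.59 servings → $9.48.
milk + cottage cheese: intersection lies outside the first quadrant.
The minimum over all feasible corners is $1.36.

$1.36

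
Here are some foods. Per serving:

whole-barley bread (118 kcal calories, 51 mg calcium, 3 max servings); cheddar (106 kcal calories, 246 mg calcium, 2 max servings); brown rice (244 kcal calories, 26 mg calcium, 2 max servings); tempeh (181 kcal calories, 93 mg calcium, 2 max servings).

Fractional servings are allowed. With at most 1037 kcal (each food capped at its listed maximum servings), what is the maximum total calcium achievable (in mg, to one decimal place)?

842.6 mg

Calcium per kcal: cheddar 2.321, tempeh 0.5138, whole-barley bread 0.4322, brown rice 0.1066.
Take 2 servings of cheddar: uses 212 kcal, +492.0 mg calcium (running total 492.0 mg).
Take 2 servings of tempeh: uses 362 kcal, +186.0 mg calcium (running total 678.0 mg).
Take 3 servings of whole-barley bread: uses 354 kcal, +153.0 mg calcium (running total 831.0 mg).
Take 0.4467 servings of brown rice: uses 109 kcal, +11.6 mg calcium (running total 842.6 mg).
Greedy by best ratio exhausts the calories allowance optimally: 842.6 mg.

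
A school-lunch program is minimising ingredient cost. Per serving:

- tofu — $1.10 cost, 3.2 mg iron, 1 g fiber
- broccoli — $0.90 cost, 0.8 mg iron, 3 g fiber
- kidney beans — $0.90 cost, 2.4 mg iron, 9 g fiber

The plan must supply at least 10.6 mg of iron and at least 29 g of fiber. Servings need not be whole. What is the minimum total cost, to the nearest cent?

$3.88

For a min-cost LP with two ≥-constraints, a basic feasible solution has at most two positive variables.
tofu only: max(10.6/3.2, 29/1) = 29 servings → $31.90.
broccoli only: max(10.6/0.8, 29/3) = 13.25 servings → $11.93.
kidney beans only: max(10.6/2.4, 29/9) = 4.417 servings → $3.98.
tofu + broccoli with both tight: 0.9773 servings and 9.341 servings → $9.48.
tofu + kidney beans with both tight: 0.9773 servings and 3.114 servings → $3.88.
broccoli + kidney beans (both tight): parallel constraints — no distinct corner.
The minimum over all feasible corners is $3.88.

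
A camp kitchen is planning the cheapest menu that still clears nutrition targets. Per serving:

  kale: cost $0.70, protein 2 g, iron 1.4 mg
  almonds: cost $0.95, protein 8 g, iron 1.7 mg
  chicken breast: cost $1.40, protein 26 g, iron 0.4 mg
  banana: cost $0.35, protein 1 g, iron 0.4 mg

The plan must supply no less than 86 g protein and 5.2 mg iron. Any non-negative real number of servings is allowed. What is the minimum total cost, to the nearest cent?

$5.91

This is a tiny linear program; its minimum lies at a vertex of the feasible set. List the vertices and price them.
kale only: max(86/2, 5.2/1.4) = 43 servings → $30.10.
almonds only: max(86/8, 5.2/1.7) = 10.75 servings → $10.21.
chicken breast only: max(86/26, 5.2/0.4) = 13 servings → $18.20.
banana only: max(86/1, 5.2/0.4) = 86 servings → $30.10.
kale + almonds: intersection lies outside the first quadrant.
kale + chicken breast with both tight: 2.831 servings and 3.09 servings → $6.31.
kale + banana with both targets exact would need a negative amount; discard.
almonds + chicken breast with both tight: 2.459 servings and 2.551 servings → $5.91.
almonds + banana with both targets exact would need a negative amount; discard.
chicken breast + banana with both tight: 2.92 servings and 10.08 servings → $7.62.
Cheapest feasible corner: $5.91.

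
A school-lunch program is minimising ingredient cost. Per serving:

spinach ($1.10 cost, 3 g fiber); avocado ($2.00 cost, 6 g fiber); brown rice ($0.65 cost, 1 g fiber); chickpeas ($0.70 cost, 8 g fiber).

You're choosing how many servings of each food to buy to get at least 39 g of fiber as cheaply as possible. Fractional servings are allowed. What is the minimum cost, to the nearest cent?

$3.41

Cost per g of fiber: chickpeas $0.0875, avocado $0.3333, spinach $0.3667, brown rice $0.6500.
With no serving limits, use only chickpeas: 39 g / 8 g = 4.875 servings × $0.70 = $3.41.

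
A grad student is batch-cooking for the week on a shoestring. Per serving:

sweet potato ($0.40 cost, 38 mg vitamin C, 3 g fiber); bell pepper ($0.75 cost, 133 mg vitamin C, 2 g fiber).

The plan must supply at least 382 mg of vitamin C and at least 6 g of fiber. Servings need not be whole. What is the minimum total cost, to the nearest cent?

$2.17

Minimising a linear cost over {vitamin C ≥ 382, fiber ≥ 6, servings ≥ 0} — the optimum is at a vertex, using one or two foods.
sweet potato only: max(382/38, 6/3) = 10.05 servings → $4.02.
bell pepper only: max(382/133, 6/2) = 3 servings → $2.25.
sweet potato + bell pepper with both tight: 0.1053 servings and 2.842 servings → $2.17.
So the least-cost plan costs $2.17.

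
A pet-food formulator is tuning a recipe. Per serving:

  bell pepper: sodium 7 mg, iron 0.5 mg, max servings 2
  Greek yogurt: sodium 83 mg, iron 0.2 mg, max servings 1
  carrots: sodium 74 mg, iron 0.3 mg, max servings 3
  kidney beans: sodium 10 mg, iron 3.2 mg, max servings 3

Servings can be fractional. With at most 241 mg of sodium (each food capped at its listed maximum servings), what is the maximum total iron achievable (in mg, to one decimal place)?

11.4 mg

Iron per mg sodium: kidney beans 0.32, bell pepper 0.07143, carrots 0.004054, Greek yogurt 0.00241.
Take 3 servings of kidney beans: uses 30 mg sodium, +9.6 mg iron (running total 9.6 mg).
Take 2 servings of bell pepper: uses 14 mg sodium, +1.0 mg iron (running total 10.6 mg).
Take 2.662 servings of carrots: uses 197 mg sodium, +0.8 mg iron (running total 11.4 mg).
Filling greedily by iron-per-mg sodium is optimal for one linear limit, giving 11.4 mg.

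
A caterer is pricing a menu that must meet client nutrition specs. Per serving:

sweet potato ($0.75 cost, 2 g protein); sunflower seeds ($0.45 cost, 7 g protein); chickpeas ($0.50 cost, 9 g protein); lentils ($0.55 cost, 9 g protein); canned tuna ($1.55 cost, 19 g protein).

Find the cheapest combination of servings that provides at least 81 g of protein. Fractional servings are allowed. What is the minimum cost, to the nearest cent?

Cost per g of protein: chickpeas $0.0556, lentils $0.0611, sunflower seeds $0.0643, canned tuna $0.0816, sweet potato $0.3750.
With no serving limits, use only chickpeas: 81 g / 9 g = 9 servings × $0.50 = $4.50.

$4.50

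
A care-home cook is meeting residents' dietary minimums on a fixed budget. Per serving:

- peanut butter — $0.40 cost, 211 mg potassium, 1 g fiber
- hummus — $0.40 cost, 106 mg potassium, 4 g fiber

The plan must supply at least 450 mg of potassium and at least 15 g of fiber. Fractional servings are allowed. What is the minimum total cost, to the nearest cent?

Check every corner: each single food scaled to meet both minima, and each pair solved so both constraints bind.
peanut butter only: max(450/211, 15/1) = 15 servings → $6.00.
hummus only: max(450/106, 15/4) = 4.245 servings → $1.70.
peanut butter + hummus with both tight: 0.2846 servings and 3.679 servings → $1.59.
So the least-cost plan costs $1.59.

$1.59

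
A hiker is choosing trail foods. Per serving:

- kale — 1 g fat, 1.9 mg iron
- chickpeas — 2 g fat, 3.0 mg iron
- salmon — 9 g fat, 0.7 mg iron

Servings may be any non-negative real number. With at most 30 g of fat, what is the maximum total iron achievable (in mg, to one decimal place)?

57.0 mg

Iron per g fat: kale 1.9, chickpeas 1.5, salmon 0.07778.
With no serving limits, spend the whole fat allowance on kale: 30 g / 1 g × 1.9 mg = 57.0 mg.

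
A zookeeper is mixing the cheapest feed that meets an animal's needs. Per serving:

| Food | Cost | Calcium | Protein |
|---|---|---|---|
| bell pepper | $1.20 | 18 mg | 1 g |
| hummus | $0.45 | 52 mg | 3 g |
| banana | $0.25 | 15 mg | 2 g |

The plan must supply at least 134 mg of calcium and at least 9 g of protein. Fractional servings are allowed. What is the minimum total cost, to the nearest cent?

$1.29

Check every corner: each single food scaled to meet both minima, and each pair solved so both constraints bind.
bell pepper only: max(134/18, 9/1) = 9 servings → $10.80.
hummus only: max(134/52, 9/3) = 3 servings → $1.35.
banana only: max(134/15, 9/2) = 8.933 servings → $2.23.
bell pepper + hummus: intersection lies outside the first quadrant.
bell pepper + banana with both tight: 6.333 servings and 1.333 servings → $7.93.
hummus + banana with both tight: 2.254 servings and 1.119 servings → $1.29.
Cheapest feasible corner: $1.29.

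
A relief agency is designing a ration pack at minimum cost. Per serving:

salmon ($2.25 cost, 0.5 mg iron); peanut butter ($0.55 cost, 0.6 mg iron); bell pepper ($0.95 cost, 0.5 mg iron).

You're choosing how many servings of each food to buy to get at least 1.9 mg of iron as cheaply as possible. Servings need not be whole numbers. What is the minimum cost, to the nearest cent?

Cost per mg of iron: peanut butter $0.9167, bell pepper $1.9000, salmon $4.5000.
With no serving limits, use only peanut butter: 1.9 mg / 0.6 mg = 3.167 servings × $0.55 = $1.74.

$1.74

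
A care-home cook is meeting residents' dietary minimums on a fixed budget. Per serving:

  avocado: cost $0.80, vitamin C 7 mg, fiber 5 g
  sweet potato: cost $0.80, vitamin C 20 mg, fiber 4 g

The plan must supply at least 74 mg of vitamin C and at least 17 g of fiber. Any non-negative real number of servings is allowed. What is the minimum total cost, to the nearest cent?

This is a tiny linear program; its minimum lies at a vertex of the feasible set. List the vertices and price them.
avocado only: max(74/7, 17/5) = 10.57 servings → $8.46.
sweet potato only: max(74/20, 17/4) = 4.25 servings → $3.40.
avocado + sweet potato with both tight: 0.6111 servings and 3.486 servings → $3.28.
The minimum over all feasible corners is $3.28.

$3.28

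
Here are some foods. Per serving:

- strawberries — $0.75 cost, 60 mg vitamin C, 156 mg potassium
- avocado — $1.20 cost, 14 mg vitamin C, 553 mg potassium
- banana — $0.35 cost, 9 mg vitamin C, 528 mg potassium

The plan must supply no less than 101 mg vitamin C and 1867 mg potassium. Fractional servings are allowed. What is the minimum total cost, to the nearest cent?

$2.02

strawberries only: max(101/60, 1867/156) = 11.97 servings → $8.98.
avocado only: max(101/14, 1867/553) = 7.214 servings → $8.66.
banana only: max(101/9, 1867/528) = 11.22 servings → $3.93.
strawberries + avocado with both tight: 0.9587 servings and 3.106 servings → $4.45.
strawberries + banana with both tight: 1.206 servings and 3.18 servings → $2.02.
avocado + banana: the both-tight solution has a negative serving — not a feasible corner.
The minimum over all feasible corners is $2.02.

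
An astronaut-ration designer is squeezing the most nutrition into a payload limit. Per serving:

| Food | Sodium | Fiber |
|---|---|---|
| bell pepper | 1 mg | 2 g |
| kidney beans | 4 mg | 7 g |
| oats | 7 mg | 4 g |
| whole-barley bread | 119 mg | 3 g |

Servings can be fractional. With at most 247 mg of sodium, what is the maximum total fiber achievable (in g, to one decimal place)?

494.0 g

Fiber per mg sodium: bell pepper 2, kidney beans 1.75, oats 0.5714, whole-barley bread 0.02521.
With no serving limits, spend the whole sodium allowance on bell pepper: 247 mg / 1 mg × 2 g = 494.0 g.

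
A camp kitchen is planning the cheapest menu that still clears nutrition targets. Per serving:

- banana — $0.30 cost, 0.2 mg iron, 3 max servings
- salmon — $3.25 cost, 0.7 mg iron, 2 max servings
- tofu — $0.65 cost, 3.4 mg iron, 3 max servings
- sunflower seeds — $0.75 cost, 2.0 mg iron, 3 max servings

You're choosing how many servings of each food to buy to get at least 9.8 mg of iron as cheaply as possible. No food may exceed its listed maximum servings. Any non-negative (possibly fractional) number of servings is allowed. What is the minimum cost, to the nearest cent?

$1.87

Cost per mg of iron: tofu $0.1912, sunflower seeds $0.3750, banana $1.5000, salmon $4.6429.
Take 2.882 servings of tofu: +9.8 mg iron for $1.87 (total $1.87, still need 0.0 mg).
Filling from the cheapest source first is optimal under one linear minimum: $1.87.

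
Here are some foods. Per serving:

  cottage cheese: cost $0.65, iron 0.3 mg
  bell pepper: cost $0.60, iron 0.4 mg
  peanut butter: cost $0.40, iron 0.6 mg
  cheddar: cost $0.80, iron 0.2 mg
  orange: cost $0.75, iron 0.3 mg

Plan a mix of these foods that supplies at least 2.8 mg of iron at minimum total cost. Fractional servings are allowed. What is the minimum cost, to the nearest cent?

$1.87

Cost per mg of iron: peanut butter $0.6667, bell pepper $1.5000, cottage cheese $2.1667, orange $2.5000, cheddar $4.0000.
With no serving limits, use only peanut butter: 2.8 mg / 0.6 mg = 4.667 servings × $0.40 = $1.87.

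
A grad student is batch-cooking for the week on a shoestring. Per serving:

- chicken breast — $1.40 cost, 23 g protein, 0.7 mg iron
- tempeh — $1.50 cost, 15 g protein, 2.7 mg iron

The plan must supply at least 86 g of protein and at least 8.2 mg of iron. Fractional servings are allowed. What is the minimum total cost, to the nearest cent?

$6.70

Two binding constraints pin down two serving amounts, so the optimal mix uses at most two foods. The candidates are each food alone (scaled to the tighter of protein/iron) and each pair with both constraints tight.
chicken breast only: max(86/23, 8.2/0.7) = 11.71 servings → $16.40.
tempeh only: max(86/15, 8.2/2.7) = 5.733 servings → $8.60.
chicken breast + tempeh with both tight: 2.116 servings and 2.488 servings → $6.70.
So the least-cost plan costs $6.70.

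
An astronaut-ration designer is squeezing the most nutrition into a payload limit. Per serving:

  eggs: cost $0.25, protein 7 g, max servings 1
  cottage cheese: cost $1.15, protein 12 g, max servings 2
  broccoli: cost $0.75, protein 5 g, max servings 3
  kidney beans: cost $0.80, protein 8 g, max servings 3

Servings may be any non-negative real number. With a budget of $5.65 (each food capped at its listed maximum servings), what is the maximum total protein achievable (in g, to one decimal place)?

59.7 g

Protein per dollar: eggs 28, cottage cheese 10.43, kidney beans 10, broccoli 6.667.
Take 1 serving of eggs: spends $0.25, +7.0 g protein (running total 7.0 g).
Take 2 servings of cottage cheese: spends $2.30, +24.0 g protein (running total 31.0 g).
Take 3 servings of kidney beans: spends $2.40, +24.0 g protein (running total 55.0 g).
Take 0.9333 servings of broccoli: spends $0.70, +4.7 g protein (running total 59.7 g).
Filling greedily by protein-per-dollar is optimal for one linear limit, giving 59.7 g.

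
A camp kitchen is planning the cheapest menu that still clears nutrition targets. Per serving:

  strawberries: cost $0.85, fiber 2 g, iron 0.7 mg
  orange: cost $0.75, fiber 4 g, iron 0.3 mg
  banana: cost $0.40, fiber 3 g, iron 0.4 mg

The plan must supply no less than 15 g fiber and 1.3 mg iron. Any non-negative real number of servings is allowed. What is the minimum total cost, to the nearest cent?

Check every corner: each single food scaled to meet both minima, and each pair solved so both constraints bind.
strawberries only: max(15/2, 1.3/0.7) = 7.5 servings → $6.38.
orange only: max(15/4, 1.3/0.3) = 4.333 servings → $3.25.
banana only: max(15/3, 1.3/0.4) = 5 servings → $2.00.
strawberries + orange with both tight: 0.3182 servings and 3.591 servings → $2.96.
strawberries + banana: intersection lies outside the first quadrant.
orange + banana with both tight: 3 servings and 1 serving → $2.65.
Cheapest feasible corner: $2.00.

$2.00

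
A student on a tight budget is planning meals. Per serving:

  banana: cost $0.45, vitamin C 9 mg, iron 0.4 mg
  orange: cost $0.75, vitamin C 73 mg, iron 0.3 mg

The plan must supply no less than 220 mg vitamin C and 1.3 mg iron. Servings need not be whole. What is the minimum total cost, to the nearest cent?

$2.65

A basic optimal solution has at most two foods positive. Try each food alone and each pair with both targets met exactly.
banana only: max(220/9, 1.3/0.4) = 24.44 servings → $11.00.
orange only: max(220/73, 1.3/0.3) = 4.333 servings → $3.25.
banana + orange with both tight: 1.091 servings and 2.879 servings → $2.65.
So the least-cost plan costs $2.65.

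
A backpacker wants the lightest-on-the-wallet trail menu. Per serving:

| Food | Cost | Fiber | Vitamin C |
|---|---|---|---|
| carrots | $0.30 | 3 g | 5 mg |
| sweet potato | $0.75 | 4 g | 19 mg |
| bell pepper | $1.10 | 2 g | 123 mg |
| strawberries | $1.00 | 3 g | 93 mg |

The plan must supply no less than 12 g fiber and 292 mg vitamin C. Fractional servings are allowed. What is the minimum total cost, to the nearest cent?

carrots only: max(12/3, 292/5) = 58.4 servings → $17.52.
sweet potato only: max(12/4, 292/19) = 15.37 servings → $11.53.
bell pepper only: max(12/2, 292/123) = 6 servings → $6.60.
strawberries only: max(12/3, 292/93) = 4 servings → $4.00.
carrots + sweet potato: the both-tight solution has a negative serving — not a feasible corner.
carrots + bell pepper with both tight: 2.485 servings and 2.273 servings → $3.25.
carrots + strawberries with both tight: 0.9091 servings and 3.091 servings → $3.36.
sweet potato + bell pepper with both tight: 1.965 servings and 2.07 servings → $3.75.
sweet potato + strawberries with both tight: 0.7619 servings and 2.984 servings → $3.56.
bell pepper + strawberries: the both-tight solution has a negative serving — not a feasible corner.
So the least-cost plan costs $3.25.

$3.25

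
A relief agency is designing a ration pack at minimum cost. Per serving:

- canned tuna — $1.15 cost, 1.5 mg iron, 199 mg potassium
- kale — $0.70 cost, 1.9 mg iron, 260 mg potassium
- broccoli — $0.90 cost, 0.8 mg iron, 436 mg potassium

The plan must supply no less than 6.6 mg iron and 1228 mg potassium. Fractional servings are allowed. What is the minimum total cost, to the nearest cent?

$3.03

canned tuna only: max(6.6/1.5, 1228/199) = 6.171 servings → $7.10.
kale only: max(6.6/1.9, 1228/260) = 4.723 servings → $3.31.
broccoli only: max(6.6/0.8, 1228/436) = 8.25 servings → $7.42.
canned tuna + kale: intersection lies outside the first quadrant.
canned tuna + broccoli with both tight: 3.83 servings and 1.068 servings → $5.37.
kale + broccoli with both tight: 3.055 servings and 0.9948 servings → $3.03.
The minimum over all feasible corners is $3.03.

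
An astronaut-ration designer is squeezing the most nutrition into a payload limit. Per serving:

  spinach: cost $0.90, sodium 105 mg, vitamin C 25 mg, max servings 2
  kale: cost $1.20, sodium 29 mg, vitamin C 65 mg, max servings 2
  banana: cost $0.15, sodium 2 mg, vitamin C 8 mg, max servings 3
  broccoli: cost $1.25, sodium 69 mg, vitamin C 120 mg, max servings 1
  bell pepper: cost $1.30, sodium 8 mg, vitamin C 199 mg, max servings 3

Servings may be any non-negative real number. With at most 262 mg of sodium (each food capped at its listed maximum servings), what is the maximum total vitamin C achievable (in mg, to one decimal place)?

Vitamin C per mg sodium: bell pepper 24.88, banana 4, kale 2.241, broccoli 1.739, spinach 0.2381.
Take 3 servings of bell pepper: uses 24 mg sodium, +597.0 mg vitamin C (running total 597.0 mg).
Take 3 servings of banana: uses 6 mg sodium, +24.0 mg vitamin C (running total 621.0 mg).
Take 2 servings of kale: uses 58 mg sodium, +130.0 mg vitamin C (running total 751.0 mg).
Take 1 serving of broccoli: uses 69 mg sodium, +120.0 mg vitamin C (running total 871.0 mg).
Take 1 serving of spinach: uses 105 mg sodium, +25.0 mg vitamin C (running total 896.0 mg).
Greedy by best ratio exhausts the sodium allowance optimally: 896.0 mg.

896.0 mg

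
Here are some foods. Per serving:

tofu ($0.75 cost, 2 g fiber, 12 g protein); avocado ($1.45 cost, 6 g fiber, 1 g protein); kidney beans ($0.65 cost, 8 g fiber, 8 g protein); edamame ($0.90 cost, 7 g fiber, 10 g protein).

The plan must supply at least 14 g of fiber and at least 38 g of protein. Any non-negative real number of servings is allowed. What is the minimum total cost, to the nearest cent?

Compare the cost at each extreme point of the feasible region.
tofu only: max(14/2, 38/12) = 7 servings → $5.25.
avocado only: max(14/6, 38/1) = 38 servings → $55.10.
kidney beans only: max(14/8, 38/8) = 4.75 servings → $3.09.
edamame only: max(14/7, 38/10) = 3.8 servings → $3.42.
tofu + avocado with both tight: 3.057 servings and 1.314 servings → $4.20.
tofu + kidney beans with both tight: 2.4 servings and 1.15 servings → $2.55.
tofu + edamame with both tight: 1.969 servings and 1.438 servings → $2.77.
avocado + kidney beans with both targets exact would need a negative amount; discard.
avocado + edamame with both targets exact would need a negative amount; discard.
kidney beans + edamame: the both-tight solution has a negative serving — not a feasible corner.
So the least-cost plan costs $2.55.

$2.55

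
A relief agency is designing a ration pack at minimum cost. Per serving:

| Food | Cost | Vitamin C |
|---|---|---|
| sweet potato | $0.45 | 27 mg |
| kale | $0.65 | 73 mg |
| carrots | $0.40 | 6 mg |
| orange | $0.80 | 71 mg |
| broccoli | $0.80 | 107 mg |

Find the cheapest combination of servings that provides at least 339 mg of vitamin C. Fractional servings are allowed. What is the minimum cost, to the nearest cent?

Cost per mg of vitamin C: broccoli $0.0075, kale $0.0089, orange $0.0113, sweet potato $0.0167, carrots $0.0667.
With no serving limits, use only broccoli: 339 mg / 107 mg = 3.168 servings × $0.80 = $2.53.

$2.53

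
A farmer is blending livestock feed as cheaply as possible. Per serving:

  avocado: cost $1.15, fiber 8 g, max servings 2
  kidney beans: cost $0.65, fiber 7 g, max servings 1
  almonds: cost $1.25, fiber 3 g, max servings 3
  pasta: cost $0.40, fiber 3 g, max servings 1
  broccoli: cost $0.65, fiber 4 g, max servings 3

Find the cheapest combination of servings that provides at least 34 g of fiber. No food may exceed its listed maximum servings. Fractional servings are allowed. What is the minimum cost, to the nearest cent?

$4.65

Cost per g of fiber: kidney beans $0.0929, pasta $0.1333, avocado $0.1437, broccoli $0.1625, almonds $0.4167.
Take 1 serving of kidney beans: +7.0 g fiber for $0.65 (total $0.65, still need 27.0 g).
Take 1 serving of pasta: +3.0 g fiber for $0.40 (total $1.05, still need 24.0 g).
Take 2 servings of avocado: +16.0 g fiber for $2.30 (total $3.35, still need 8.0 g).
Take 2 servings of broccoli: +8.0 g fiber for $1.30 (total $4.65, still need 0.0 g).
Filling from the cheapest source first is optimal under one linear minimum: $4.65.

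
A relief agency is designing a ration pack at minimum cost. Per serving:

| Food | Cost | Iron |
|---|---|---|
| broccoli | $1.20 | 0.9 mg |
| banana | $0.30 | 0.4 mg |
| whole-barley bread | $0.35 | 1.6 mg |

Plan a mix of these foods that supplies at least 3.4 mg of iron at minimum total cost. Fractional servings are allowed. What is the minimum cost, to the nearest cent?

Cost per mg of iron: whole-barley bread $0.2188, banana $0.7500, broccoli $1.3333.
With no serving limits, use only whole-barley bread: 3.4 mg / 1.6 mg = 2.125 servings × $0.35 = $0.74.

$0.74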